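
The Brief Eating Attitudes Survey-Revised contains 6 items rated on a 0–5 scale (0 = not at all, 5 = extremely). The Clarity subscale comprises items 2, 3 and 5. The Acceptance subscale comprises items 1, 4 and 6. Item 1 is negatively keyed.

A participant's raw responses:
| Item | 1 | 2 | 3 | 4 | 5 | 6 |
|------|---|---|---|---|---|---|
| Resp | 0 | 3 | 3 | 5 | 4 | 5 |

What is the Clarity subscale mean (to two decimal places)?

3.33

Clarity items: 2, 3, 5.
  item 2: 3
  item 3: 3
  item 5: 4
Sum = 3 + 3 + 4 = 10
Mean = 10 / 3 = 3.33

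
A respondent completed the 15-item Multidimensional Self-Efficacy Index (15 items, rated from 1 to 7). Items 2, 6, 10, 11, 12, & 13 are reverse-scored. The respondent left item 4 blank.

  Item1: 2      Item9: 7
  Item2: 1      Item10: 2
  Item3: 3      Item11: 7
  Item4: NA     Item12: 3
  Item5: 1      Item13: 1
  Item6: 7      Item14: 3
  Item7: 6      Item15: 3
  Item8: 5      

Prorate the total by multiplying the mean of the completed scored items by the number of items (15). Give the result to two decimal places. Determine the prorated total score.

61.07

Reverse-coded (on a 1–7 scale, reversed = 8 − raw):
  item 2: 8 − 1 = 7
  item 6: 8 − 7 = 1
  item 10: 8 − 2 = 6
  item 11: 8 − 7 = 1
  item 12: 8 − 3 = 5
  item 13: 8 − 1 = 7
Completed scored items (14 of 15): 2, 7, 3, 1, 1, 6, 5, 7, 6, 1, 5, 7, 3, 3; sum = 57.
Person mean = 57 / 14 ≈ 4.0714
Prorated total = (57 / 14) × 15 = 61.07 (to 2 dp)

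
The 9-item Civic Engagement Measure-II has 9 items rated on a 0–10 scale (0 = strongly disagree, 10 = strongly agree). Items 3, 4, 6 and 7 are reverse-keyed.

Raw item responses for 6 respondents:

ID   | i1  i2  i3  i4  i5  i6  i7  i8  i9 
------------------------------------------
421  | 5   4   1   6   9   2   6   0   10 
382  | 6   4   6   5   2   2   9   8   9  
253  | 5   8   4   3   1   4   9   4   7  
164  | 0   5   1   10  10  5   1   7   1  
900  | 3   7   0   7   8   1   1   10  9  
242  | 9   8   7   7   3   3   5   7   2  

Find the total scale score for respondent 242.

47

Respondent 242 raw: 9, 8, 7, 7, 3, 3, 5, 7, 2.
Reverse-coded (reverse-coded value = 10 − response):
  item 1: 9
  item 2: 8
  item 3: 10 − 7 = 3
  item 4: 10 − 7 = 3
  item 5: 3
  item 6: 10 − 3 = 7
  item 7: 10 − 5 = 5
  item 8: 7
  item 9: 2
Sum = 9 + 8 + 3 + 3 + 3 + 7 + 5 + 7 + 2 = 47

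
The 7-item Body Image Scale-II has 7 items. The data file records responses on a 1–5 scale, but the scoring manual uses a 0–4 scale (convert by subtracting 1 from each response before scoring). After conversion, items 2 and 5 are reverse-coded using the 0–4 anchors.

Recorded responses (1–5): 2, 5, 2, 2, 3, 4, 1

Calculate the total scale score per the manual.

Convert to 0–4: 1, 4, 1, 1, 2, 3, 0
Reverse-coded (reversed = (0+4) − raw = 4 − raw):
  item 2: 4 − 4 = 0
  item 5: 4 − 2 = 2
Scored: 1, 0, 1, 1, 2, 3, 0
Total = 8

8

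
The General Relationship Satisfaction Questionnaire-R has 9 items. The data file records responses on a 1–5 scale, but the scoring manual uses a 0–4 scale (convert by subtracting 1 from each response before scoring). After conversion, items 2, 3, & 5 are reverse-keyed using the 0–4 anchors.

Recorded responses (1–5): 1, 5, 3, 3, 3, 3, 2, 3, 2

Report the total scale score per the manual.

Convert to 0–4: 0, 4, 2, 2, 2, 2, 1, 2, 1
Reverse-coded (reverse-coded value = 4 − response):
  item 2: 4 − 4 = 0
  item 3: 4 − 2 = 2
  item 5: 4 − 2 = 2
Scored: 0, 0, 2, 2, 2, 2, 1, 2, 1
Total = 12

12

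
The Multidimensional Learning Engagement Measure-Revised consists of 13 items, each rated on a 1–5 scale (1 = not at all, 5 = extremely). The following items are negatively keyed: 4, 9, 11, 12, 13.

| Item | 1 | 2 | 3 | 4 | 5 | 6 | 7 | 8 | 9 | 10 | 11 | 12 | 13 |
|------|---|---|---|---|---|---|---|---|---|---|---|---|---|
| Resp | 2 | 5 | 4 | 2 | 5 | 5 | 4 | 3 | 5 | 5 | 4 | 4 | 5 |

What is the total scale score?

Raw sum = 53. Negatively keyed items: 4, 9, 11, 12, 13; their raw sum = 20.
Each reversal replaces raw with 6 − raw, changing the total by 6 − 2·raw per item.
Total = 53 + 5·6 − 2·20 = 53 + 30 − 40 = 43

43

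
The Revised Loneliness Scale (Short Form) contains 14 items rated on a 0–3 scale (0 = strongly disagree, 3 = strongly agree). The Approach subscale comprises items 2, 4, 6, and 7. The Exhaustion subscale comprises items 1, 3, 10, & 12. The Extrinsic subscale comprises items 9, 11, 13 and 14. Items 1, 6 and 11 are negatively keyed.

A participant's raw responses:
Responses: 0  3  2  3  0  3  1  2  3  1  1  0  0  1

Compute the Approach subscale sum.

Approach items: 2, 4, 6, 7.
Of these, item 6 is negatively keyed; reversed = (0+3) − raw = 3 − raw.
  item 2: 3
  item 4: 3
  item 6: 3 − 3 = 0
  item 7: 1
Sum = 3 + 3 + 0 + 1 = 7

7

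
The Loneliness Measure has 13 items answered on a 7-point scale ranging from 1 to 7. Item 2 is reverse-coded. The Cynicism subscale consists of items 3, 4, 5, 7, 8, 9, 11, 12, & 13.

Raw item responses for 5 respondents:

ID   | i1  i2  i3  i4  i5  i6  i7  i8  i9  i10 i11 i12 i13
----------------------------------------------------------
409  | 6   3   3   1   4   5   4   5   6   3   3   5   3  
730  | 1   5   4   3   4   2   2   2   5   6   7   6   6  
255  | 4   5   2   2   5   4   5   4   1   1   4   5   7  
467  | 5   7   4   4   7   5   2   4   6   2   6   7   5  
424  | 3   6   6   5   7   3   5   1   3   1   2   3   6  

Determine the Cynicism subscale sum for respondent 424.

Respondent 424 raw: 3, 6, 6, 5, 7, 3, 5, 1, 3, 1, 2, 3, 6.
Cynicism items: 3, 4, 5, 7, 8, 9, 11, 12, 13.
Reverse-coded (reverse-coded value = 8 − response):
  item 3: 6
  item 4: 5
  item 5: 7
  item 7: 5
  item 8: 1
  item 9: 3
  item 11: 2
  item 12: 3
  item 13: 6
Sum = 6 + 5 + 7 + 5 + 1 + 3 + 2 + 3 + 6 = 38

38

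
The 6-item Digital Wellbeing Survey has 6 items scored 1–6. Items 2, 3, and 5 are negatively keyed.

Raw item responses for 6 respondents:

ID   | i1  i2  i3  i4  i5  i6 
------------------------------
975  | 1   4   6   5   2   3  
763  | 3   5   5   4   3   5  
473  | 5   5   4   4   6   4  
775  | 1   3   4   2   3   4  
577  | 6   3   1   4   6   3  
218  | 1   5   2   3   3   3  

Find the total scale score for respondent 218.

18

Respondent 218 raw: 1, 5, 2, 3, 3, 3.
Reverse-coded (reverse-coded value = 7 − response):
  item 1: 1
  item 2: 7 − 5 = 2
  item 3: 7 − 2 = 5
  item 4: 3
  item 5: 7 − 3 = 4
  item 6: 3
Sum = 1 + 2 + 5 + 3 + 4 + 3 = 18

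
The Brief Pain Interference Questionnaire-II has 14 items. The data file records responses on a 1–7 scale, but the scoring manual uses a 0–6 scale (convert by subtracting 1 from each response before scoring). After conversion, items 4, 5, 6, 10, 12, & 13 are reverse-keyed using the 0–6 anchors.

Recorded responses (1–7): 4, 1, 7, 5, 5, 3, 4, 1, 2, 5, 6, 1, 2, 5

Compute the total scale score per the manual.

Convert to 0–6: 3, 0, 6, 4, 4, 2, 3, 0, 1, 4, 5, 0, 1, 4
Reverse-coded (reversed = (0+6) − raw = 6 − raw):
  item 4: 6 − 4 = 2
  item 5: 6 − 4 = 2
  item 6: 6 − 2 = 4
  item 10: 6 − 4 = 2
  item 12: 6 − 0 = 6
  item 13: 6 − 1 = 5
Scored: 3, 0, 6, 2, 2, 4, 3, 0, 1, 2, 5, 6, 5, 4
Total = 43

43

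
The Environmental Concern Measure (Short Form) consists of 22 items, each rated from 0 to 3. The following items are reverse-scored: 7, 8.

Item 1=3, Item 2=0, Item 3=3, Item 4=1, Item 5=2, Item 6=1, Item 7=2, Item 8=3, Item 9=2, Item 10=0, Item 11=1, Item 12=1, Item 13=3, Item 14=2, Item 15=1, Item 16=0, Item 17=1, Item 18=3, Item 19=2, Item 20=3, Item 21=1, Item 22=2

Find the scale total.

Apply reverse scoring (reverse-coded value = 3 − response):
  item 7: 3 − 2 = 1
  item 8: 3 − 3 = 0
After reverse-coding: 3, 0, 3, 1, 2, 1, 1, 0, 2, 0, 1, 1, 3, 2, 1, 0, 1, 3, 2, 3, 1, 2
Total = 3 + 0 + 3 + 1 + 2 + 1 + 1 + 0 + 2 + 0 + 1 + 1 + 3 + 2 + 1 + 0 + 1 + 3 + 2 + 3 + 1 + 2 = 33

33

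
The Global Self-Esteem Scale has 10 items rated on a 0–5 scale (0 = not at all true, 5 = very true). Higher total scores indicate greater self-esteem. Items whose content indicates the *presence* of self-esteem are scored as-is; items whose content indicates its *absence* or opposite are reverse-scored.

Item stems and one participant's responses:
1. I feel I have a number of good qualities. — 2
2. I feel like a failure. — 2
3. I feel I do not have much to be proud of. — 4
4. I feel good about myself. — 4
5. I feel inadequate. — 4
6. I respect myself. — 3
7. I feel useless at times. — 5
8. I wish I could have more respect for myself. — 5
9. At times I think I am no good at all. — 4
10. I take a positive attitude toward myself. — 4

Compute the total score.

19

Items 2, 3, 5, 7, 8, 9 describe the absence/opposite of self-esteem → reverse-score.
reversed = (0+5) − raw = 5 − raw.
  item 1: 2
  item 2: 5 − 2 = 3
  item 3: 5 − 4 = 1
  item 4: 4
  item 5: 5 − 4 = 1
  item 6: 3
  item 7: 5 − 5 = 0
  item 8: 5 − 5 = 0
  item 9: 5 − 4 = 1
  item 10: 4
Total = 2 + 3 + 1 + 4 + 1 + 3 + 0 + 0 + 1 + 4 = 19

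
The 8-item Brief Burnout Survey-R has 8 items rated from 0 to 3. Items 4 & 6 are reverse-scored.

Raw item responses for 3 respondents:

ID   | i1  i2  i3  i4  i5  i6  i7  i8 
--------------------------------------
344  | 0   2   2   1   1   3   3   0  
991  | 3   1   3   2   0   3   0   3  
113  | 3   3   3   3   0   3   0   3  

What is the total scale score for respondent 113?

Respondent 113 raw: 3, 3, 3, 3, 0, 3, 0, 3.
Reverse-coded (on a 0–3 scale, reversed = 3 − raw):
  item 1: 3
  item 2: 3
  item 3: 3
  item 4: 3 − 3 = 0
  item 5: 0
  item 6: 3 − 3 = 0
  item 7: 0
  item 8: 3
Sum = 3 + 3 + 3 + 0 + 0 + 0 + 0 + 3 = 12

12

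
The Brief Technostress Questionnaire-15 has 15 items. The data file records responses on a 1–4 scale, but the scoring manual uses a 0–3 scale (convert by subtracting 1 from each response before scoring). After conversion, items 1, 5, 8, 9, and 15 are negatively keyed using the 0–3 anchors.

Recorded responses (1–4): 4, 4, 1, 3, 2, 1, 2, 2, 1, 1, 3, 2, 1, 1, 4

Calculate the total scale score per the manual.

Convert to 0–3: 3, 3, 0, 2, 1, 0, 1, 1, 0, 0, 2, 1, 0, 0, 3
Reverse-coded (reverse-coded value = 3 − response):
  item 1: 3 − 3 = 0
  item 5: 3 − 1 = 2
  item 8: 3 − 1 = 2
  item 9: 3 − 0 = 3
  item 15: 3 − 3 = 0
Scored: 0, 3, 0, 2, 2, 0, 1, 2, 3, 0, 2, 1, 0, 0, 0
Total = 16

16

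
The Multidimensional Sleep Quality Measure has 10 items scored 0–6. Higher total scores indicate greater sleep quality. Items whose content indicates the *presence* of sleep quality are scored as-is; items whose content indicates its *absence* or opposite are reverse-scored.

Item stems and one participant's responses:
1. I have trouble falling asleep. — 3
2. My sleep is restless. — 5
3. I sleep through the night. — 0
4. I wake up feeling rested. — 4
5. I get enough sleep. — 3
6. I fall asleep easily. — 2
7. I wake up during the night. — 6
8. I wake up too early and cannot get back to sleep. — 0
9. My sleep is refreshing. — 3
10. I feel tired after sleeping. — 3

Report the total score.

25

Items 1, 2, 7, 8, 10 describe the absence/opposite of sleep quality → reverse-score.
reverse-coded value = 6 − response.
  item 1: 6 − 3 = 3
  item 2: 6 − 5 = 1
  item 3: 0
  item 4: 4
  item 5: 3
  item 6: 2
  item 7: 6 − 6 = 0
  item 8: 6 − 0 = 6
  item 9: 3
  item 10: 6 − 3 = 3
Total = 3 + 1 + 0 + 4 + 3 + 2 + 0 + 6 + 3 + 3 = 25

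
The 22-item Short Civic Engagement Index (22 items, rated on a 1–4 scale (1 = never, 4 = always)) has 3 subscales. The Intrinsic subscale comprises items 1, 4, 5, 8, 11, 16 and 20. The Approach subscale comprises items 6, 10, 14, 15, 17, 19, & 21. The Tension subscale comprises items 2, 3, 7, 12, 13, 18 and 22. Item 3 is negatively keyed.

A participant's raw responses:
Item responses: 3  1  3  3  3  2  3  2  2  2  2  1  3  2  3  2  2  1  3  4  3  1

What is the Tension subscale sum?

12

Tension items: 2, 3, 7, 12, 13, 18, 22.
Of these, item 3 is negatively keyed; on a 1–4 scale, reversed = 5 − raw.
  item 2: 1
  item 3: 5 − 3 = 2
  item 7: 3
  item 12: 1
  item 13: 3
  item 18: 1
  item 22: 1
Sum = 1 + 2 + 3 + 1 + 3 + 1 + 1 = 12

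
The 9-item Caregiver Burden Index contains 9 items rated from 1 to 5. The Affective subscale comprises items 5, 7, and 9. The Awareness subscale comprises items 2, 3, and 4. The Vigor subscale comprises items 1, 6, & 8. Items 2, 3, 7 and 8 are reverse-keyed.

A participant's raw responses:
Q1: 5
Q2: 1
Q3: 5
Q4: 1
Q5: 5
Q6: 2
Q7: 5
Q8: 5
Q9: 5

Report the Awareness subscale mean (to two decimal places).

Awareness items: 2, 3, 4.
Of these, items 2 and 3 are reverse-keyed; on a 1–5 scale, reversed = 6 − raw.
  item 2: 6 − 1 = 5
  item 3: 6 − 5 = 1
  item 4: 1
Sum = 5 + 1 + 1 = 7
Mean = 7 / 3 = 2.33

2.33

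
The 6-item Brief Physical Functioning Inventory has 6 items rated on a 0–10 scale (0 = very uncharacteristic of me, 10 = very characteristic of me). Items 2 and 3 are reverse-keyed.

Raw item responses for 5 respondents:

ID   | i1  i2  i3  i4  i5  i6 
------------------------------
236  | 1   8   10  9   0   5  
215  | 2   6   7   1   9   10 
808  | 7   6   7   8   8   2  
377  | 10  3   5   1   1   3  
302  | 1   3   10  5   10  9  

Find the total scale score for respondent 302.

Respondent 302 raw: 1, 3, 10, 5, 10, 9.
Reverse-coded (reversed = (0+10) − raw = 10 − raw):
  item 1: 1
  item 2: 10 − 3 = 7
  item 3: 10 − 10 = 0
  item 4: 5
  item 5: 10
  item 6: 9
Sum = 1 + 7 + 0 + 5 + 10 + 9 = 32

32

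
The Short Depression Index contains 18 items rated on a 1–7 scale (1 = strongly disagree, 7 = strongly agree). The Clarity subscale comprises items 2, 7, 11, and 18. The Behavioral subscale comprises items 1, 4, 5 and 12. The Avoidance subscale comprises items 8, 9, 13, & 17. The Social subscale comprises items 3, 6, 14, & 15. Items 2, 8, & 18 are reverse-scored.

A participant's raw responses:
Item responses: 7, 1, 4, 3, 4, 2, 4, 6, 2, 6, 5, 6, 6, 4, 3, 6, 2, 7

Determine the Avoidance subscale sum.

12

Avoidance items: 8, 9, 13, 17.
Of these, item 8 is reverse-scored; reversed = (1+7) − raw = 8 − raw.
  item 8: 8 − 6 = 2
  item 9: 2
  item 13: 6
  item 17: 2
Sum = 2 + 2 + 6 + 2 = 12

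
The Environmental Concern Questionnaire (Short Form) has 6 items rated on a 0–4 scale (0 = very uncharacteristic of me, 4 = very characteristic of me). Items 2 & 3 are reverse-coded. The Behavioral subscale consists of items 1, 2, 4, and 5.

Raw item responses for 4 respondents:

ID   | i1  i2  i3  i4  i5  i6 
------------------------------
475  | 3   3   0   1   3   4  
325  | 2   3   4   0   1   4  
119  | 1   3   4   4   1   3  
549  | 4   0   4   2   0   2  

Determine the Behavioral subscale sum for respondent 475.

8

Respondent 475 raw: 3, 3, 0, 1, 3, 4.
Behavioral items: 1, 2, 4, 5.
Reverse-coded (on a 0–4 scale, reversed = 4 − raw):
  item 1: 3
  item 2: 4 − 3 = 1
  item 4: 1
  item 5: 3
Sum = 3 + 1 + 1 + 3 = 8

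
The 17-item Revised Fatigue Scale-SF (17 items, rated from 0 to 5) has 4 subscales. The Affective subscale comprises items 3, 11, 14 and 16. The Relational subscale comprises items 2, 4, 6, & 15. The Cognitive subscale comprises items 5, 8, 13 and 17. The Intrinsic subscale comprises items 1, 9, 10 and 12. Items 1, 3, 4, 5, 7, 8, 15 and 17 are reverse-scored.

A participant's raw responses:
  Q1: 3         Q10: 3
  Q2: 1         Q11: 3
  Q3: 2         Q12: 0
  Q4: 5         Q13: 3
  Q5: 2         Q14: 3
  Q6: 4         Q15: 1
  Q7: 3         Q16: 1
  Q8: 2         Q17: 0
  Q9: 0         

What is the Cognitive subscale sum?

14

Cognitive items: 5, 8, 13, 17.
Of these, items 5, 8 and 17 are reverse-scored; on a 0–5 scale, reversed = 5 − raw.
  item 5: 5 − 2 = 3
  item 8: 5 − 2 = 3
  item 13: 3
  item 17: 5 − 0 = 5
Sum = 3 + 3 + 3 + 5 = 14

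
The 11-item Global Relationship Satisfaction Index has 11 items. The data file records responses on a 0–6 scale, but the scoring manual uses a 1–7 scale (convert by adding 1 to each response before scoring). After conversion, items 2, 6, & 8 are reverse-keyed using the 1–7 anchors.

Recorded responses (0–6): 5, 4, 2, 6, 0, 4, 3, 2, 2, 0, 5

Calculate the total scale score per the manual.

42

Convert to 1–7: 6, 5, 3, 7, 1, 5, 4, 3, 3, 1, 6
Reverse-coded (reversed = (1+7) − raw = 8 − raw):
  item 2: 8 − 5 = 3
  item 6: 8 − 5 = 3
  item 8: 8 − 3 = 5
Scored: 6, 3, 3, 7, 1, 3, 4, 5, 3, 1, 6
Total = 42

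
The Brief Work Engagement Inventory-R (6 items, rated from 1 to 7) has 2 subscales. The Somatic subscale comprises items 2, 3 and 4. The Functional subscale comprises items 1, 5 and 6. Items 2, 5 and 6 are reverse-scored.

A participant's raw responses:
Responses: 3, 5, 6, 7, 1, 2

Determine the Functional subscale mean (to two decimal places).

5.33

Functional items: 1, 5, 6.
Of these, items 5 and 6 are reverse-scored; reverse-coded value = 8 − response.
  item 1: 3
  item 5: 8 − 1 = 7
  item 6: 8 − 2 = 6
Sum = 3 + 7 + 6 = 16
Mean = 16 / 3 = 5.33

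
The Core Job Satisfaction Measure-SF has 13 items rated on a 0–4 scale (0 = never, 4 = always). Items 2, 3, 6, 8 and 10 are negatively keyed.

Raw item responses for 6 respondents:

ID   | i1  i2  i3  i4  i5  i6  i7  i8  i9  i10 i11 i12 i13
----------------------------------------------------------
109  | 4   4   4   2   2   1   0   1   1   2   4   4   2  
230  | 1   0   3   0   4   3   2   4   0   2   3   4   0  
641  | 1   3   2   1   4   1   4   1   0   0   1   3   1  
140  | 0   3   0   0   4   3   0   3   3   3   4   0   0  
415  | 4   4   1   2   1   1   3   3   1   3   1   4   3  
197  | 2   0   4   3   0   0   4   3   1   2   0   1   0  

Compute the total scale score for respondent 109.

Respondent 109 raw: 4, 4, 4, 2, 2, 1, 0, 1, 1, 2, 4, 4, 2.
Reverse-coded (reverse-coded value = 4 − response):
  item 1: 4
  item 2: 4 − 4 = 0
  item 3: 4 − 4 = 0
  item 4: 2
  item 5: 2
  item 6: 4 − 1 = 3
  item 7: 0
  item 8: 4 − 1 = 3
  item 9: 1
  item 10: 4 − 2 = 2
  item 11: 4
  item 12: 4
  item 13: 2
Sum = 4 + 0 + 0 + 2 + 2 + 3 + 0 + 3 + 1 + 2 + 4 + 4 + 2 = 27

27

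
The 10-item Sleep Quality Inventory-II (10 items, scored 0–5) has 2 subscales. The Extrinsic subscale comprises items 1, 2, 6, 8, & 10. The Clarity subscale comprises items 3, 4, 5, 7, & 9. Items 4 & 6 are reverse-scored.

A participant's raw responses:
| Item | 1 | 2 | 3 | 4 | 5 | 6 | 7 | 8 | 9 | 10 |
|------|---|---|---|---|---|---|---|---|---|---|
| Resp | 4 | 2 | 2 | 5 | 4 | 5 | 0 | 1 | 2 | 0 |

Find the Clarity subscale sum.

8

Clarity items: 3, 4, 5, 7, 9.
Of these, item 4 is reverse-scored; reverse-coded value = 5 − response.
  item 3: 2
  item 4: 5 − 5 = 0
  item 5: 4
  item 7: 0
  item 9: 2
Sum = 2 + 0 + 4 + 0 + 2 = 8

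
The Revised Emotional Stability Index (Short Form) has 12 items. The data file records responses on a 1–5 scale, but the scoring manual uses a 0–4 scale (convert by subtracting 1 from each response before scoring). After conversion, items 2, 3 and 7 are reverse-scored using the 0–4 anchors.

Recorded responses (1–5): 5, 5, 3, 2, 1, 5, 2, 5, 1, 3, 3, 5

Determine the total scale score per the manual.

26

Convert to 0–4: 4, 4, 2, 1, 0, 4, 1, 4, 0, 2, 2, 4
Reverse-coded (reversed = (0+4) − raw = 4 − raw):
  item 2: 4 − 4 = 0
  item 3: 4 − 2 = 2
  item 7: 4 − 1 = 3
Scored: 4, 0, 2, 1, 0, 4, 3, 4, 0, 2, 2, 4
Total = 26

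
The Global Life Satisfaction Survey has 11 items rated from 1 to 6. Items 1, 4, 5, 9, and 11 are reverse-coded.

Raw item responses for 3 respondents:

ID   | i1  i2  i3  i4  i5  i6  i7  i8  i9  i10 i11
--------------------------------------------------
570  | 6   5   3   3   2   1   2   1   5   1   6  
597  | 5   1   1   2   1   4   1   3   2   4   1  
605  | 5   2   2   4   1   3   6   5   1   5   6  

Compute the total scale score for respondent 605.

41

Respondent 605 raw: 5, 2, 2, 4, 1, 3, 6, 5, 1, 5, 6.
Reverse-coded (on a 1–6 scale, reversed = 7 − raw):
  item 1: 7 − 5 = 2
  item 2: 2
  item 3: 2
  item 4: 7 − 4 = 3
  item 5: 7 − 1 = 6
  item 6: 3
  item 7: 6
  item 8: 5
  item 9: 7 − 1 = 6
  item 10: 5
  item 11: 7 − 6 = 1
Sum = 2 + 2 + 2 + 3 + 6 + 3 + 6 + 5 + 6 + 5 + 1 = 41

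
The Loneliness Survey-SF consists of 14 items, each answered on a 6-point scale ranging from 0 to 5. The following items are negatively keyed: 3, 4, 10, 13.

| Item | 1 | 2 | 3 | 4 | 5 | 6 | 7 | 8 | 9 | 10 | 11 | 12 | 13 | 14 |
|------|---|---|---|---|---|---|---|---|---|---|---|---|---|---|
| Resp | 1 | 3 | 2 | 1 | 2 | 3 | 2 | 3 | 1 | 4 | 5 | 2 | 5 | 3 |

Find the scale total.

33

Reverse-coded items (on a 0–5 scale, reversed = 5 − raw):
  item 3: 5 − 2 = 3
  item 4: 5 − 1 = 4
  item 10: 5 − 4 = 1
  item 13: 5 − 5 = 0
Scored items: 1, 3, 3, 4, 2, 3, 2, 3, 1, 1, 5, 2, 0, 3
Total = 1 + 3 + 3 + 4 + 2 + 3 + 2 + 3 + 1 + 1 + 5 + 2 + 0 + 3 = 33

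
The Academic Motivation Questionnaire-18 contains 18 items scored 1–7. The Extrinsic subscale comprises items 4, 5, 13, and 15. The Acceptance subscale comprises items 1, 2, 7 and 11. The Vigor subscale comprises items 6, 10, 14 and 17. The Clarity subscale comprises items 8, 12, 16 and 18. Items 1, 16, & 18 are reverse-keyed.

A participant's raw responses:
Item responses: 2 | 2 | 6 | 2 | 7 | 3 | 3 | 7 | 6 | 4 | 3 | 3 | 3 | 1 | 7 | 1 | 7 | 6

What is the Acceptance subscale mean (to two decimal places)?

Acceptance items: 1, 2, 7, 11.
Of these, item 1 is reverse-keyed; reverse-coded value = 8 − response.
  item 1: 8 − 2 = 6
  item 2: 2
  item 7: 3
  item 11: 3
Sum = 6 + 2 + 3 + 3 = 14
Mean = 14 / 4 = 3.50

3.50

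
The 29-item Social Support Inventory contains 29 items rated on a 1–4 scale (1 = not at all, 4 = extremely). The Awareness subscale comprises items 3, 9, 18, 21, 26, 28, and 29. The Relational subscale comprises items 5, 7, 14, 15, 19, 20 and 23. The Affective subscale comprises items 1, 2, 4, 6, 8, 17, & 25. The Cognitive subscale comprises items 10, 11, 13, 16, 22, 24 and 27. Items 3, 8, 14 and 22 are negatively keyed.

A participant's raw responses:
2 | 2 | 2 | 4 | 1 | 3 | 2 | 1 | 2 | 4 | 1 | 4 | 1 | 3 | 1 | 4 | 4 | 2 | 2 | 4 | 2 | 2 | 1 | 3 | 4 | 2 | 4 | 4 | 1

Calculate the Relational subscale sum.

Relational items: 5, 7, 14, 15, 19, 20, 23.
Of these, item 14 is negatively keyed; on a 1–4 scale, reversed = 5 − raw.
  item 5: 1
  item 7: 2
  item 14: 5 − 3 = 2
  item 15: 1
  item 19: 2
  item 20: 4
  item 23: 1
Sum = 1 + 2 + 2 + 1 + 2 + 4 + 1 = 13

13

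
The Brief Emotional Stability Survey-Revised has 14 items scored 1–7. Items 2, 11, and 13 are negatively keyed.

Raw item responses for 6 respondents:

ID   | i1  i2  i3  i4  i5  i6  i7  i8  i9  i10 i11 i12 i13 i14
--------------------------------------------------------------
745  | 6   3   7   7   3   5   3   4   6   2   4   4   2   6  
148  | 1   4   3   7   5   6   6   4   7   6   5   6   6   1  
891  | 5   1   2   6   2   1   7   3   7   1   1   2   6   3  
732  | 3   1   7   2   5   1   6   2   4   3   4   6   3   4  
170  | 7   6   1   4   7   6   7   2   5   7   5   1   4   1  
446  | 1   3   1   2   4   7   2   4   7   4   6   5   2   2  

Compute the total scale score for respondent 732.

59

Respondent 732 raw: 3, 1, 7, 2, 5, 1, 6, 2, 4, 3, 4, 6, 3, 4.
Reverse-coded (on a 1–7 scale, reversed = 8 − raw):
  item 1: 3
  item 2: 8 − 1 = 7
  item 3: 7
  item 4: 2
  item 5: 5
  item 6: 1
  item 7: 6
  item 8: 2
  item 9: 4
  item 10: 3
  item 11: 8 − 4 = 4
  item 12: 6
  item 13: 8 − 3 = 5
  item 14: 4
Sum = 3 + 7 + 7 + 2 + 5 + 1 + 6 + 2 + 4 + 3 + 4 + 6 + 5 + 4 = 59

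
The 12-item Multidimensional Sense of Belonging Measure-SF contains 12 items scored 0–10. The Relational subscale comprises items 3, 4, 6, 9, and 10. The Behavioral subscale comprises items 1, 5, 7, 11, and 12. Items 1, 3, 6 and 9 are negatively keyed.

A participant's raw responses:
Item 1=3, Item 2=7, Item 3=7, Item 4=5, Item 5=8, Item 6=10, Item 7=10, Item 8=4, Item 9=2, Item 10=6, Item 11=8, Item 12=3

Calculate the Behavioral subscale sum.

36

Behavioral items: 1, 5, 7, 11, 12.
Of these, item 1 is negatively keyed; on a 0–10 scale, reversed = 10 − raw.
  item 1: 10 − 3 = 7
  item 5: 8
  item 7: 10
  item 11: 8
  item 12: 3
Sum = 7 + 8 + 10 + 8 + 3 = 36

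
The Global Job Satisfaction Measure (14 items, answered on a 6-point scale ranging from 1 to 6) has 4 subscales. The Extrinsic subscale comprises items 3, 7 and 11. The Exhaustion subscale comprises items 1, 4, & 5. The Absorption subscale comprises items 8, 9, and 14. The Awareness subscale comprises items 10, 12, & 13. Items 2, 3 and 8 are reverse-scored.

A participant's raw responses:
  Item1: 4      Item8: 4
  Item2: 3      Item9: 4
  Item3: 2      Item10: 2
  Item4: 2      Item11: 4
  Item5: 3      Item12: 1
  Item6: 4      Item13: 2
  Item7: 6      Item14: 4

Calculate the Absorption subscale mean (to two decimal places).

Absorption items: 8, 9, 14.
Of these, item 8 is reverse-scored; reverse-coded value = 7 − response.
  item 8: 7 − 4 = 3
  item 9: 4
  item 14: 4
Sum = 3 + 4 + 4 = 11
Mean = 11 / 3 = 3.67

3.67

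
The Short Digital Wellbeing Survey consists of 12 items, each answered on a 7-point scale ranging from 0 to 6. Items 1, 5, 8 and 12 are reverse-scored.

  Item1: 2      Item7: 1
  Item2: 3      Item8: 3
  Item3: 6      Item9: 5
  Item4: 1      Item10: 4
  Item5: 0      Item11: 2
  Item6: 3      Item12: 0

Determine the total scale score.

44

Reversing items 1, 5, 8 and 12 with 6 − raw:
Total = (6−2) + 3 + 6 + 1 + (6−0) + 3 + 1 + (6−3) + 5 + 4 + 2 + (6−0)
      = 4 + 3 + 6 + 1 + 6 + 3 + 1 + 3 + 5 + 4 + 2 + 6 = 44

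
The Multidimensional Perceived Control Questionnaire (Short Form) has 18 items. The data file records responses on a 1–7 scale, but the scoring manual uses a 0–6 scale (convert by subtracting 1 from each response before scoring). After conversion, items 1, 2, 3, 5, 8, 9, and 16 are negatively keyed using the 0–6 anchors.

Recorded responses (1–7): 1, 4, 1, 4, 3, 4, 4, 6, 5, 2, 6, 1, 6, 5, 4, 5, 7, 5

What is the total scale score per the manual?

Convert to 0–6: 0, 3, 0, 3, 2, 3, 3, 5, 4, 1, 5, 0, 5, 4, 3, 4, 6, 4
Reverse-coded (reversed = (0+6) − raw = 6 − raw):
  item 1: 6 − 0 = 6
  item 2: 6 − 3 = 3
  item 3: 6 − 0 = 6
  item 5: 6 − 2 = 4
  item 8: 6 − 5 = 1
  item 9: 6 − 4 = 2
  item 16: 6 − 4 = 2
Scored: 6, 3, 6, 3, 4, 3, 3, 1, 2, 1, 5, 0, 5, 4, 3, 2, 6, 4
Total = 61

61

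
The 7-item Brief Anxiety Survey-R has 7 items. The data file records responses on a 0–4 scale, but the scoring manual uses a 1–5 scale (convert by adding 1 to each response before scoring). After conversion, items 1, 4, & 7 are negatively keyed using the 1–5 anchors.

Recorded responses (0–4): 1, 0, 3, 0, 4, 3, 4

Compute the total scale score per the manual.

24

Convert to 1–5: 2, 1, 4, 1, 5, 4, 5
Reverse-coded (reversed = (1+5) − raw = 6 − raw):
  item 1: 6 − 2 = 4
  item 4: 6 − 1 = 5
  item 7: 6 − 5 = 1
Scored: 4, 1, 4, 5, 5, 4, 1
Total = 24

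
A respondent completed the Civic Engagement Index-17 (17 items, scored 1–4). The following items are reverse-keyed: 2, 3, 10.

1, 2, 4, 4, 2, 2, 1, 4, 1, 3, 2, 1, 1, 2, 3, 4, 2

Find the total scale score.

36

Apply reverse scoring (reversed = (1+4) − raw = 5 − raw):
  item 2: 5 − 2 = 3
  item 3: 5 − 4 = 1
  item 10: 5 − 3 = 2
Scored responses: 1, 3, 1, 4, 2, 2, 1, 4, 1, 2, 2, 1, 1, 2, 3, 4, 2
Total = 1 + 3 + 1 + 4 + 2 + 2 + 1 + 4 + 1 + 2 + 2 + 1 + 1 + 2 + 3 + 4 + 2 = 36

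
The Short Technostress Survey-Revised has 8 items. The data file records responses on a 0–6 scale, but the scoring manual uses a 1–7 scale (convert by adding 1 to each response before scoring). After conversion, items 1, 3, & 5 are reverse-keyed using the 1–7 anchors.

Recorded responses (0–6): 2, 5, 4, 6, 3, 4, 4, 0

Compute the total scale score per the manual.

Convert to 1–7: 3, 6, 5, 7, 4, 5, 5, 1
Reverse-coded (reverse-coded value = 8 − response):
  item 1: 8 − 3 = 5
  item 3: 8 − 5 = 3
  item 5: 8 − 4 = 4
Scored: 5, 6, 3, 7, 4, 5, 5, 1
Total = 36

36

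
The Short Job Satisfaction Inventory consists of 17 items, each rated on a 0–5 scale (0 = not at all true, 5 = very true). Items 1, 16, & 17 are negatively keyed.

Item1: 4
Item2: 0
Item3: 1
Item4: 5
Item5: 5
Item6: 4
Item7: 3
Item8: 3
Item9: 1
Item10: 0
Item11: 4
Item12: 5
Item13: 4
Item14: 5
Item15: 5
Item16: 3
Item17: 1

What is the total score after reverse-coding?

52

Reversing items 1, 16, and 17 with 5 − raw:
Total = (5−4) + 0 + 1 + 5 + 5 + 4 + 3 + 3 + 1 + 0 + 4 + 5 + 4 + 5 + 5 + (5−3) + (5−1)
      = 1 + 0 + 1 + 5 + 5 + 4 + 3 + 3 + 1 + 0 + 4 + 5 + 4 + 5 + 5 + 2 + 4 = 52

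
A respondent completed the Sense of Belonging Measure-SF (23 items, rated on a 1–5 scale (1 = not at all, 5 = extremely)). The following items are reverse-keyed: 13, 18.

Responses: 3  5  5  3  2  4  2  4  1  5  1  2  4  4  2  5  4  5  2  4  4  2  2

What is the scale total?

69

Reversing items 13 and 18 with 6 − raw:
Total = 3 + 5 + 5 + 3 + 2 + 4 + 2 + 4 + 1 + 5 + 1 + 2 + (6−4) + 4 + 2 + 5 + 4 + (6−5) + 2 + 4 + 4 + 2 + 2
      = 3 + 5 + 5 + 3 + 2 + 4 + 2 + 4 + 1 + 5 + 1 + 2 + 2 + 4 + 2 + 5 + 4 + 1 + 2 + 4 + 4 + 2 + 2 = 69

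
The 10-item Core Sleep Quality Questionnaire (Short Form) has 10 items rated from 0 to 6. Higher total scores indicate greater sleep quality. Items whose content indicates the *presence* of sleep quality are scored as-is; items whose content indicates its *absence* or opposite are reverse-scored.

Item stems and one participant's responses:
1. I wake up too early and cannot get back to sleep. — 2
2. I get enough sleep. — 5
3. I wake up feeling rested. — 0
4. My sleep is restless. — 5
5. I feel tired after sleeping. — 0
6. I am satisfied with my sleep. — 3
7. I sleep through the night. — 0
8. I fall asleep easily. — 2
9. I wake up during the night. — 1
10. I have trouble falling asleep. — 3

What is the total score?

29

Items 1, 4, 5, 9, 10 describe the absence/opposite of sleep quality → reverse-score.
on a 0–6 scale, reversed = 6 − raw.
  item 1: 6 − 2 = 4
  item 2: 5
  item 3: 0
  item 4: 6 − 5 = 1
  item 5: 6 − 0 = 6
  item 6: 3
  item 7: 0
  item 8: 2
  item 9: 6 − 1 = 5
  item 10: 6 − 3 = 3
Total = 4 + 5 + 0 + 1 + 6 + 3 + 0 + 2 + 5 + 3 = 29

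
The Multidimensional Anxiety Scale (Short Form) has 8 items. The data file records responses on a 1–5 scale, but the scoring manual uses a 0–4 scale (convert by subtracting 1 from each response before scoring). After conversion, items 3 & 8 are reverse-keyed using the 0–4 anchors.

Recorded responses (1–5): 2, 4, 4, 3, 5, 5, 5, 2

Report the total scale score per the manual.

Convert to 0–4: 1, 3, 3, 2, 4, 4, 4, 1
Reverse-coded (reverse-coded value = 4 − response):
  item 3: 4 − 3 = 1
  item 8: 4 − 1 = 3
Scored: 1, 3, 1, 2, 4, 4, 4, 3
Total = 22

22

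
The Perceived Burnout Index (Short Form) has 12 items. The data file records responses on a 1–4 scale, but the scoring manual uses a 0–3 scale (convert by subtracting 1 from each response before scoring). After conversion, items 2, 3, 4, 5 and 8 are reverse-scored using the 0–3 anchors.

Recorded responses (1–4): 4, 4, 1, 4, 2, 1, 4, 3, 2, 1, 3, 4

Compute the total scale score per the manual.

18

Convert to 0–3: 3, 3, 0, 3, 1, 0, 3, 2, 1, 0, 2, 3
Reverse-coded (on a 0–3 scale, reversed = 3 − raw):
  item 2: 3 − 3 = 0
  item 3: 3 − 0 = 3
  item 4: 3 − 3 = 0
  item 5: 3 − 1 = 2
  item 8: 3 − 2 = 1
Scored: 3, 0, 3, 0, 2, 0, 3, 1, 1, 0, 2, 3
Total = 18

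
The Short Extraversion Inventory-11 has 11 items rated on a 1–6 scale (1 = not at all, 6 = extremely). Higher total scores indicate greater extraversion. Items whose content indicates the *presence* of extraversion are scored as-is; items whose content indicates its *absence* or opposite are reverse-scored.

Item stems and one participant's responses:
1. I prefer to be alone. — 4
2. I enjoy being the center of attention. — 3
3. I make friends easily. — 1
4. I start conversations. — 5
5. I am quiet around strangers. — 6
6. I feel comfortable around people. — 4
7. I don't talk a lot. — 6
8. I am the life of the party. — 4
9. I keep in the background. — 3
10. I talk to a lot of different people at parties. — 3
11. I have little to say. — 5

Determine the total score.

31

Items 1, 5, 7, 9, 11 describe the absence/opposite of extraversion → reverse-score.
on a 1–6 scale, reversed = 7 − raw.
  item 1: 7 − 4 = 3
  item 2: 3
  item 3: 1
  item 4: 5
  item 5: 7 − 6 = 1
  item 6: 4
  item 7: 7 − 6 = 1
  item 8: 4
  item 9: 7 − 3 = 4
  item 10: 3
  item 11: 7 − 5 = 2
Total = 3 + 3 + 1 + 5 + 1 + 4 + 1 + 4 + 4 + 3 + 2 = 31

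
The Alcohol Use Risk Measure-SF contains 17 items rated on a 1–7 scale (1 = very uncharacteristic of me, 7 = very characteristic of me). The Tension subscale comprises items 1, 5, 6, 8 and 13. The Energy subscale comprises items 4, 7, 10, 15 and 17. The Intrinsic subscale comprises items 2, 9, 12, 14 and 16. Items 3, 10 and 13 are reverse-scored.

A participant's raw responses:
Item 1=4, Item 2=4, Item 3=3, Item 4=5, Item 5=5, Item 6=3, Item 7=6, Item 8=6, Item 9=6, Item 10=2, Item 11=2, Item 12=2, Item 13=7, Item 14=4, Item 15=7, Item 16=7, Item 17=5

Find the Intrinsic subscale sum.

Intrinsic items: 2, 9, 12, 14, 16.
  item 2: 4
  item 9: 6
  item 12: 2
  item 14: 4
  item 16: 7
Sum = 4 + 6 + 2 + 4 + 7 = 23

23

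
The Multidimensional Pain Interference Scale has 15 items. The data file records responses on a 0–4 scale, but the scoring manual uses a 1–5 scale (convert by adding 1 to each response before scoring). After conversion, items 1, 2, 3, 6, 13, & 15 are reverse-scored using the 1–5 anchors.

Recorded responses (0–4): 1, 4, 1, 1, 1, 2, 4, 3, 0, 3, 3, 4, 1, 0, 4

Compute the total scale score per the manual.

Convert to 1–5: 2, 5, 2, 2, 2, 3, 5, 4, 1, 4, 4, 5, 2, 1, 5
Reverse-coded (reverse-coded value = 6 − response):
  item 1: 6 − 2 = 4
  item 2: 6 − 5 = 1
  item 3: 6 − 2 = 4
  item 6: 6 − 3 = 3
  item 13: 6 − 2 = 4
  item 15: 6 − 5 = 1
Scored: 4, 1, 4, 2, 2, 3, 5, 4, 1, 4, 4, 5, 4, 1, 1
Total = 45

45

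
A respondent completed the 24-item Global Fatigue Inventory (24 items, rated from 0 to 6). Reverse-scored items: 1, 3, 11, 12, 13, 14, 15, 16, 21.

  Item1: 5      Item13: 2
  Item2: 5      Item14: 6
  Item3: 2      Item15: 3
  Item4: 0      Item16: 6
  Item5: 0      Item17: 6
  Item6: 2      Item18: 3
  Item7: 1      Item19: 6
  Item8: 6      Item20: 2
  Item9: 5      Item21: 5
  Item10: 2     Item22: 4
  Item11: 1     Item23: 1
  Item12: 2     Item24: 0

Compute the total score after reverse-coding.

65

Raw sum = 75. Reverse-scored items: 1, 3, 11, 12, 13, 14, 15, 16, 21; their raw sum = 32.
Each reversal replaces raw with 6 − raw, changing the total by 6 − 2·raw per item.
Total = 75 + 9·6 − 2·32 = 75 + 54 − 64 = 65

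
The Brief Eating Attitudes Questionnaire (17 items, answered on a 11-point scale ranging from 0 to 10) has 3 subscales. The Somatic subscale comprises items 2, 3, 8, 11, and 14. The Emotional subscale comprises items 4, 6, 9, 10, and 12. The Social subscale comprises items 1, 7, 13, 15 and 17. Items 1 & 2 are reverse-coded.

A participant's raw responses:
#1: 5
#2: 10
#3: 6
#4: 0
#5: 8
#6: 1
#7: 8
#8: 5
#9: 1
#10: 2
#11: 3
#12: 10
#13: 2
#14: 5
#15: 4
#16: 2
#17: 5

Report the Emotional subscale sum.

Emotional items: 4, 6, 9, 10, 12.
  item 4: 0
  item 6: 1
  item 9: 1
  item 10: 2
  item 12: 10
Sum = 0 + 1 + 1 + 2 + 10 = 14

14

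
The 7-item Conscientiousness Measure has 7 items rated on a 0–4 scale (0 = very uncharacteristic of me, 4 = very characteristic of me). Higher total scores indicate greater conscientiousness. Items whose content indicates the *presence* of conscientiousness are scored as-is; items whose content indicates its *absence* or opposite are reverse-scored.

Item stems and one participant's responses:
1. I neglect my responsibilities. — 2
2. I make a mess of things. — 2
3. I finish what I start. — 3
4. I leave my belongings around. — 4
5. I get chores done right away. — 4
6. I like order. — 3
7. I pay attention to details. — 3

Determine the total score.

Items 1, 2, 4 describe the absence/opposite of conscientiousness → reverse-score.
on a 0–4 scale, reversed = 4 − raw.
  item 1: 4 − 2 = 2
  item 2: 4 − 2 = 2
  item 3: 3
  item 4: 4 − 4 = 0
  item 5: 4
  item 6: 3
  item 7: 3
Total = 2 + 2 + 3 + 0 + 4 + 3 + 3 = 17

17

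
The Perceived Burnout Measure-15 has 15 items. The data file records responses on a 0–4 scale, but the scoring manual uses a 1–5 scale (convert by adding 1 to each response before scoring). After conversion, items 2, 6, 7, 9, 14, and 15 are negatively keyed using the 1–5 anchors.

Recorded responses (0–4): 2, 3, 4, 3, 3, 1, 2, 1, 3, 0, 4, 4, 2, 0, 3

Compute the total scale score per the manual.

50

Convert to 1–5: 3, 4, 5, 4, 4, 2, 3, 2, 4, 1, 5, 5, 3, 1, 4
Reverse-coded (on a 1–5 scale, reversed = 6 − raw):
  item 2: 6 − 4 = 2
  item 6: 6 − 2 = 4
  item 7: 6 − 3 = 3
  item 9: 6 − 4 = 2
  item 14: 6 − 1 = 5
  item 15: 6 − 4 = 2
Scored: 3, 2, 5, 4, 4, 4, 3, 2, 2, 1, 5, 5, 3, 5, 2
Total = 50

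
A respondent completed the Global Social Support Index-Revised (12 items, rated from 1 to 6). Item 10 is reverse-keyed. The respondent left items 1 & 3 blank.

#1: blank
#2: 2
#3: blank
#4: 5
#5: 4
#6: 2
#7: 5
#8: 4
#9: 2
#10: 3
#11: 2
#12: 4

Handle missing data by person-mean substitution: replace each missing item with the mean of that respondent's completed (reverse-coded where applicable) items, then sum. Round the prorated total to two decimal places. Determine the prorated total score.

40.80

Reverse-coded (reverse-coded value = 7 − response):
  item 10: 7 − 3 = 4
Completed scored items (10 of 12): 2, 5, 4, 2, 5, 4, 2, 4, 2, 4; sum = 34.
Person mean = 34 / 10 ≈ 3.4000
Prorated total = (34 / 10) × 12 = 40.80 (to 2 dp)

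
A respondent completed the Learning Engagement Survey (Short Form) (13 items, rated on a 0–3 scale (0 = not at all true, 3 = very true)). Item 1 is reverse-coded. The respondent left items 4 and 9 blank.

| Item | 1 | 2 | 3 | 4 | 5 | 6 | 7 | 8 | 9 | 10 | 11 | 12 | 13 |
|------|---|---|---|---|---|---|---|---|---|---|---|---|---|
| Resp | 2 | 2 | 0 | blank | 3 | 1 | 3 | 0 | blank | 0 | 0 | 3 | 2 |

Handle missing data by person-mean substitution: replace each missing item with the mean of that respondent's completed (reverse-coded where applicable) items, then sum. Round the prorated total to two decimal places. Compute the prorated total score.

Reverse-coded (reversed = (0+3) − raw = 3 − raw):
  item 1: 3 − 2 = 1
Completed scored items (11 of 13): 1, 2, 0, 3, 1, 3, 0, 0, 0, 3, 2; sum = 15.
Person mean = 15 / 11 ≈ 1.3636
Prorated total = (15 / 11) × 13 = 17.73 (to 2 dp)

17.73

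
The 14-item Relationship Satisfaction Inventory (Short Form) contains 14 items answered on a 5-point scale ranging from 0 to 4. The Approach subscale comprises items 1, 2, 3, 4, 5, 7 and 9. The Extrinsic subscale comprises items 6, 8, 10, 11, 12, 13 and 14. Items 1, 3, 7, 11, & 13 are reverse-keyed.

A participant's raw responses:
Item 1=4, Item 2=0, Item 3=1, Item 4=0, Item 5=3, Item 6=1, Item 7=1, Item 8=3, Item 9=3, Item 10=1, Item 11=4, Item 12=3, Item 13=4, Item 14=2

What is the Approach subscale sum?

12

Approach items: 1, 2, 3, 4, 5, 7, 9.
Of these, items 1, 3, & 7 are reverse-keyed; on a 0–4 scale, reversed = 4 − raw.
  item 1: 4 − 4 = 0
  item 2: 0
  item 3: 4 − 1 = 3
  item 4: 0
  item 5: 3
  item 7: 4 − 1 = 3
  item 9: 3
Sum = 0 + 0 + 3 + 0 + 3 + 3 + 3 = 12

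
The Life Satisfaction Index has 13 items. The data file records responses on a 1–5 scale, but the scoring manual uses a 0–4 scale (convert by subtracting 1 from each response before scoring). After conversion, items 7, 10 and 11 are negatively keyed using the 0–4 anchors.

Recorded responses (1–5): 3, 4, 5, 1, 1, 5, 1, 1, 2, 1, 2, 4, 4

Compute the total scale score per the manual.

Convert to 0–4: 2, 3, 4, 0, 0, 4, 0, 0, 1, 0, 1, 3, 3
Reverse-coded (reverse-coded value = 4 − response):
  item 7: 4 − 0 = 4
  item 10: 4 − 0 = 4
  item 11: 4 − 1 = 3
Scored: 2, 3, 4, 0, 0, 4, 4, 0, 1, 4, 3, 3, 3
Total = 31

31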